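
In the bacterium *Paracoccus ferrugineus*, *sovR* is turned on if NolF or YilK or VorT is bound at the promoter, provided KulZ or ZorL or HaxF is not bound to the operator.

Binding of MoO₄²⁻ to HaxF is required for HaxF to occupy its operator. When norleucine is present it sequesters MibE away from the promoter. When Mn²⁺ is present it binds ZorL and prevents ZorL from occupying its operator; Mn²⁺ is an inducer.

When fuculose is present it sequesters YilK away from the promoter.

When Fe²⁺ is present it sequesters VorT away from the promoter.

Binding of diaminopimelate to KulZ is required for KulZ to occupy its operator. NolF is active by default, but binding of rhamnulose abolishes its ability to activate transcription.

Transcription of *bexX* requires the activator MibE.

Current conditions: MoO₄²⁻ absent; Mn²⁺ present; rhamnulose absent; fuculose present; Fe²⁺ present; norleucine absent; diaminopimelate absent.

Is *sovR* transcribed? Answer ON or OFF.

ON

Rhamnulose is absent, so NolF is active.
Fuculose is present, so YilK is inactive.
Diaminopimelate is absent, so KulZ is inactive.
Mn²⁺ is present, so ZorL is inactive.
MoO₄²⁻ is absent, so HaxF is inactive.
Fe²⁺ is present, so VorT is inactive.
Activator NolF is present, so *sovR* is transcribed.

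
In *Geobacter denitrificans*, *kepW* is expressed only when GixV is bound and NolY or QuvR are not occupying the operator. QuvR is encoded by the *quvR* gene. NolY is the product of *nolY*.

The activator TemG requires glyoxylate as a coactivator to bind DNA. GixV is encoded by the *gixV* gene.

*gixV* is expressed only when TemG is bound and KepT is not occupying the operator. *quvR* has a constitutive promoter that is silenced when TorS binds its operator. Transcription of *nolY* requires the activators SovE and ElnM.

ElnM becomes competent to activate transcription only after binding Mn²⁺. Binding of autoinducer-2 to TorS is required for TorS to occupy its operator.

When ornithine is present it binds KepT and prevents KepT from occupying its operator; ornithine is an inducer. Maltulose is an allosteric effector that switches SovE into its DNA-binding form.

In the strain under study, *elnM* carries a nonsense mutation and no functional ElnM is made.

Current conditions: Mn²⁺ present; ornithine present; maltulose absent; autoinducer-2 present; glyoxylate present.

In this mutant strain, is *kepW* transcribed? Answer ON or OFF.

Maltulose is absent, so SovE is inactive.
ElnM is non-functional in this strain, so it has no effect.
Required activator SovE is absent, so *nolY* is not transcribed.
So NolY is not produced.
Ornithine is present, so KepT is inactive.
Glyoxylate is present, so TemG is active.
No repressor is bound and TemG is active, so *gixV* is transcribed.
So GixV is produced and active.
Autoinducer-2 is present, so TorS is active.
With repressor TorS bound, *quvR* is not transcribed.
So QuvR is not produced.
No repressor is bound and GixV is active, so *kepW* is transcribed.

ON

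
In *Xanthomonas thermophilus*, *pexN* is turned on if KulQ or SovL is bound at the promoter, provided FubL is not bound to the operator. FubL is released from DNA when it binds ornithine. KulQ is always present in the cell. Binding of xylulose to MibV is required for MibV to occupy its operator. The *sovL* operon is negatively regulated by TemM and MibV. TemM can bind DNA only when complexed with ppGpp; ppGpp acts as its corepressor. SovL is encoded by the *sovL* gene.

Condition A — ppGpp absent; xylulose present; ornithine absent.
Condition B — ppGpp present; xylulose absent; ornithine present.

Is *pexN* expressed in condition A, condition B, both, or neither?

B only

Condition A:
KulQ is produced constitutively and is active.
ppGpp is absent, so TemM is inactive.
Xylulose is present, so MibV is active.
With repressor MibV bound, *sovL* is not transcribed.
So SovL is not produced.
Ornithine is absent, so FubL is active.
With repressor FubL bound, *pexN* is not transcribed.
→ *pexN* is OFF in A.
Condition B:
KulQ is produced constitutively and is active.
ppGpp is present, so TemM is active.
Xylulose is absent, so MibV is inactive.
With repressor TemM bound, *sovL* is not transcribed.
So SovL is not produced.
Ornithine is present, so FubL is inactive.
Activator KulQ is present, so *pexN* is transcribed.
→ *pexN* is ON in B.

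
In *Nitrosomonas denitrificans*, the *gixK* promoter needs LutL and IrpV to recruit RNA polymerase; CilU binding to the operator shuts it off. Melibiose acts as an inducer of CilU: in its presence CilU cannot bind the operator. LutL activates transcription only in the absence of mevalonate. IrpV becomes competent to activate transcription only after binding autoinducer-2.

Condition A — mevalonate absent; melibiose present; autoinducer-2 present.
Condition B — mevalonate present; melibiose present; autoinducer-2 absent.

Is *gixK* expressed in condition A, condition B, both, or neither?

Condition A:
Mevalonate is absent, so LutL is active.
Melibiose is present, so CilU is inactive.
Autoinducer-2 is present, so IrpV is active.
No repressor is bound and LutL and IrpV are active, so *gixK* is transcribed.
→ *gixK* is ON in A.
Condition B:
Mevalonate is present, so LutL is inactive.
Melibiose is present, so CilU is inactive.
Autoinducer-2 is absent, so IrpV is inactive.
Required activator LutL is absent, so *gixK* is not transcribed.
→ *gixK* is OFF in B.

A only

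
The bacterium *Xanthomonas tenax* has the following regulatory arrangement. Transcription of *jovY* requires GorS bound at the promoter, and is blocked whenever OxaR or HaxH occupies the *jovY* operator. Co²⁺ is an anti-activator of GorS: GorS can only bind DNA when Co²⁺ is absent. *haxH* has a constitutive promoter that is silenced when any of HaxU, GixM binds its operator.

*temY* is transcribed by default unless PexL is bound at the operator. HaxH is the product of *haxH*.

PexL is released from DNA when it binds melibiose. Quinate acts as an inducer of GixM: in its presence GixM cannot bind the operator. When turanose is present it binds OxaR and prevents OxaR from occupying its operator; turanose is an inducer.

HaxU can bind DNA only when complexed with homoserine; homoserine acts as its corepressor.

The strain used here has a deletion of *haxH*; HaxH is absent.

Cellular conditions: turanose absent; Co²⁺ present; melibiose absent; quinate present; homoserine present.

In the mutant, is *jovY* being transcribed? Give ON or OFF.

Co²⁺ is present, so GorS is inactive.
Turanose is absent, so OxaR is active.
HaxH is non-functional in this strain, so it has no effect.
With repressor OxaR bound, *jovY* is not transcribed.

OFF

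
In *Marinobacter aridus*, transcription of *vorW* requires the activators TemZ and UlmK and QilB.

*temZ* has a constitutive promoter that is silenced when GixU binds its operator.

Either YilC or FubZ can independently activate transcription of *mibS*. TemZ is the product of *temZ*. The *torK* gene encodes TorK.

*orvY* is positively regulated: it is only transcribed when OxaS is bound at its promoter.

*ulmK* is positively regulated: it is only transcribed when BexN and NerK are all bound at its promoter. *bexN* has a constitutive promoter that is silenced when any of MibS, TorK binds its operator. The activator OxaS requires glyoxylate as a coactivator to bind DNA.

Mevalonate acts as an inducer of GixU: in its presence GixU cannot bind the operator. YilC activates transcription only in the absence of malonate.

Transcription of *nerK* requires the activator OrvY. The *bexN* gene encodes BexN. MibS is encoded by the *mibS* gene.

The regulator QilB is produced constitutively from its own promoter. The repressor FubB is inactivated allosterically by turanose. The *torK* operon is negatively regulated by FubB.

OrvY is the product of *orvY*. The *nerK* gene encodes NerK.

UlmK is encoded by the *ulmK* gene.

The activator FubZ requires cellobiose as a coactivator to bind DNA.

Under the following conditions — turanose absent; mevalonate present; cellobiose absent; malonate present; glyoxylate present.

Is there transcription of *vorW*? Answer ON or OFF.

Mevalonate is present, so GixU is inactive.
With no repressor bound, *temZ* is transcribed.
So TemZ is produced and active.
Malonate is present, so YilC is inactive.
Cellobiose is absent, so FubZ is inactive.
No activator is available at the *mibS* promoter, so *mibS* is not transcribed.
So MibS is not produced.
Turanose is absent, so FubB is active.
With repressor FubB bound, *torK* is not transcribed.
So TorK is not produced.
With no repressor bound, *bexN* is transcribed.
So BexN is produced and active.
Glyoxylate is present, so OxaS is active.
No repressor is bound and OxaS is active, so *orvY* is transcribed.
So OrvY is produced and active.
No repressor is bound and OrvY is active, so *nerK* is transcribed.
So NerK is produced and active.
No repressor is bound and BexN and NerK are active, so *ulmK* is transcribed.
So UlmK is produced and active.
QilB is produced constitutively and is active.
No repressor is bound and TemZ and UlmK and QilB are active, so *vorW* is transcribed.

ON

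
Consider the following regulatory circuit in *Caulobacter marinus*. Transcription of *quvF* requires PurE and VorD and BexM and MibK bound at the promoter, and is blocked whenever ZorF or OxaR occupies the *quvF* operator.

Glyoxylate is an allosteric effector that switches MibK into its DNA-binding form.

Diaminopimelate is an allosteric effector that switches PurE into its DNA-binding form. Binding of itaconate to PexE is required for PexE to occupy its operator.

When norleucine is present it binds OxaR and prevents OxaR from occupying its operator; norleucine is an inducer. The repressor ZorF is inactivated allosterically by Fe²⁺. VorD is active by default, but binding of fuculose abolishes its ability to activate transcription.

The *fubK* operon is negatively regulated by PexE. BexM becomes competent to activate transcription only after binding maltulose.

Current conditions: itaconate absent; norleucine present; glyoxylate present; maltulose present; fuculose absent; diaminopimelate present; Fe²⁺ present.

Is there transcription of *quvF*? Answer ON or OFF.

Diaminopimelate is present, so PurE is active.
Fuculose is absent, so VorD is active.
Fe²⁺ is present, so ZorF is inactive.
Maltulose is present, so BexM is active.
Norleucine is present, so OxaR is inactive.
Glyoxylate is present, so MibK is active.
No repressor is bound and PurE and VorD and BexM and MibK are active, so *quvF* is transcribed.

ON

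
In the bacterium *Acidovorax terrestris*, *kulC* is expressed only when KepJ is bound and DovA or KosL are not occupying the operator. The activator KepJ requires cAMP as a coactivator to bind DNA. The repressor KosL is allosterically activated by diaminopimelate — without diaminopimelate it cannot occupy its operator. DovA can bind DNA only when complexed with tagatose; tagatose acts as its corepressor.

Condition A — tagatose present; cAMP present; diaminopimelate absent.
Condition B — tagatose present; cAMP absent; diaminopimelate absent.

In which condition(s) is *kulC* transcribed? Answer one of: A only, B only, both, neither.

Condition A:
Tagatose is present, so DovA is active.
cAMP is present, so KepJ is active.
Diaminopimelate is absent, so KosL is inactive.
With repressor DovA bound, *kulC* is not transcribed.
→ *kulC* is OFF in A.
Condition B:
Tagatose is present, so DovA is active.
cAMP is absent, so KepJ is inactive.
Diaminopimelate is absent, so KosL is inactive.
With repressor DovA bound, *kulC* is not transcribed.
→ *kulC* is OFF in B.

neither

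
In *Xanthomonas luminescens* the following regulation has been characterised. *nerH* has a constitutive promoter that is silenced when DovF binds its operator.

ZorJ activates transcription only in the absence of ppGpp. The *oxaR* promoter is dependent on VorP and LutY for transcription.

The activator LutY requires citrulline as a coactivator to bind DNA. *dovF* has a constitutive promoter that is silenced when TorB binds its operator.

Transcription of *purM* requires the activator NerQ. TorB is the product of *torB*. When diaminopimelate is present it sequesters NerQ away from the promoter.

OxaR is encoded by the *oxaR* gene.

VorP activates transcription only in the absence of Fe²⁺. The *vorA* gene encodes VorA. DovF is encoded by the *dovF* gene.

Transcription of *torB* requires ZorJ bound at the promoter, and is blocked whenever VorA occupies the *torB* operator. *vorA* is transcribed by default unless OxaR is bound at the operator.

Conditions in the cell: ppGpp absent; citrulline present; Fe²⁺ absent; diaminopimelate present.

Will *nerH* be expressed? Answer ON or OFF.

ON

Fe²⁺ is absent, so VorP is active.
Citrulline is present, so LutY is active.
No repressor is bound and VorP and LutY are active, so *oxaR* is transcribed.
So OxaR is produced and active.
With repressor OxaR bound, *vorA* is not transcribed.
So VorA is not produced.
ppGpp is absent, so ZorJ is active.
No repressor is bound and ZorJ is active, so *torB* is transcribed.
So TorB is produced and active.
With repressor TorB bound, *dovF* is not transcribed.
So DovF is not produced.
With no repressor bound, *nerH* is transcribed.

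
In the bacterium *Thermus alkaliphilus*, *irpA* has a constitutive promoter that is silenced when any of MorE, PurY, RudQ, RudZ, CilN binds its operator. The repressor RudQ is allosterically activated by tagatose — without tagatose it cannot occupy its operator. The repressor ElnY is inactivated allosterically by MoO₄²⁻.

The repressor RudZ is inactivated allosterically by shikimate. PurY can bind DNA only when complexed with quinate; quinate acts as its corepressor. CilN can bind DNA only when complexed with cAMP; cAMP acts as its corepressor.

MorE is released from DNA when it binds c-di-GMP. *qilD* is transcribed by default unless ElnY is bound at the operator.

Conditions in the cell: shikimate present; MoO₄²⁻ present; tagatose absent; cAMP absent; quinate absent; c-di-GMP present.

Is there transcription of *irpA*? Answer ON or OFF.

c-di-GMP is present, so MorE is inactive.
Quinate is absent, so PurY is inactive.
Tagatose is absent, so RudQ is inactive.
Shikimate is present, so RudZ is inactive.
cAMP is absent, so CilN is inactive.
With no repressor bound, *irpA* is transcribed.

ON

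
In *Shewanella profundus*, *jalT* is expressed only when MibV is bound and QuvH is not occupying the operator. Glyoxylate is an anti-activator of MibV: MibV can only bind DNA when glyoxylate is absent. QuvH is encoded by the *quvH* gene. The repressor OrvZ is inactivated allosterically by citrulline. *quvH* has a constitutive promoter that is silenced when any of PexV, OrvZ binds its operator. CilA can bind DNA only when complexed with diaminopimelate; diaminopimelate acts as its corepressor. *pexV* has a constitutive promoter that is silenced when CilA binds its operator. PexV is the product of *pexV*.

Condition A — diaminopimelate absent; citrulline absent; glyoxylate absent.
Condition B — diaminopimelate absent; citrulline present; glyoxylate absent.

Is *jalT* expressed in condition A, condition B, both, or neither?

Condition A:
Diaminopimelate is absent, so CilA is inactive.
With no repressor bound, *pexV* is transcribed.
So PexV is produced and active.
Citrulline is absent, so OrvZ is active.
With repressor PexV bound, *quvH* is not transcribed.
So QuvH is not produced.
Glyoxylate is absent, so MibV is active.
No repressor is bound and MibV is active, so *jalT* is transcribed.
→ *jalT* is ON in A.
Condition B:
Diaminopimelate is absent, so CilA is inactive.
With no repressor bound, *pexV* is transcribed.
So PexV is produced and active.
Citrulline is present, so OrvZ is inactive.
With repressor PexV bound, *quvH* is not transcribed.
So QuvH is not produced.
Glyoxylate is absent, so MibV is active.
No repressor is bound and MibV is active, so *jalT* is transcribed.
→ *jalT* is ON in B.

both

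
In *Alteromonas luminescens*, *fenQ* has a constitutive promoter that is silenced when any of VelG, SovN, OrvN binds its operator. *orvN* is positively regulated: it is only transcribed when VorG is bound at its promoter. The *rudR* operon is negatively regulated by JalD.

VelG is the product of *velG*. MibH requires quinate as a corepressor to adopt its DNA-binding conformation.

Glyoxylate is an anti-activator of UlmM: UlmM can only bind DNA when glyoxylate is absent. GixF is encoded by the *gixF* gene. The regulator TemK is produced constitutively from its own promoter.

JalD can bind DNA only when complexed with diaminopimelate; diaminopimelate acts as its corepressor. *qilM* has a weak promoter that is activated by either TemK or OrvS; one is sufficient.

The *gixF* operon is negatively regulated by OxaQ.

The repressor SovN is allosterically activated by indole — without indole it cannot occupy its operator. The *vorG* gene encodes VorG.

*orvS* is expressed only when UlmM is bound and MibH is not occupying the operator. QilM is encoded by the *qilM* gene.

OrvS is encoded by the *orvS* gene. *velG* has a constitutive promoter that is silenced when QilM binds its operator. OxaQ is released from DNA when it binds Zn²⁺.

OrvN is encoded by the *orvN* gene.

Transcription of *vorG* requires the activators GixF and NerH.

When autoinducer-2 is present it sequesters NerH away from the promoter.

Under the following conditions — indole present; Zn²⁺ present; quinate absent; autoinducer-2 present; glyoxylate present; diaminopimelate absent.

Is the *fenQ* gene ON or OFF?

OFF

TemK is produced constitutively and is active.
Quinate is absent, so MibH is inactive.
Glyoxylate is present, so UlmM is inactive.
Required activator UlmM is absent, so *orvS* is not transcribed.
So OrvS is not produced.
Activator TemK is present, so *qilM* is transcribed.
So QilM is produced and active.
With repressor QilM bound, *velG* is not transcribed.
So VelG is not produced.
Indole is present, so SovN is active.
Zn²⁺ is present, so OxaQ is inactive.
With no repressor bound, *gixF* is transcribed.
So GixF is produced and active.
Autoinducer-2 is present, so NerH is inactive.
Required activator NerH is absent, so *vorG* is not transcribed.
So VorG is not produced.
Required activator VorG is absent, so *orvN* is not transcribed.
So OrvN is not produced.
With repressor SovN bound, *fenQ* is not transcribed.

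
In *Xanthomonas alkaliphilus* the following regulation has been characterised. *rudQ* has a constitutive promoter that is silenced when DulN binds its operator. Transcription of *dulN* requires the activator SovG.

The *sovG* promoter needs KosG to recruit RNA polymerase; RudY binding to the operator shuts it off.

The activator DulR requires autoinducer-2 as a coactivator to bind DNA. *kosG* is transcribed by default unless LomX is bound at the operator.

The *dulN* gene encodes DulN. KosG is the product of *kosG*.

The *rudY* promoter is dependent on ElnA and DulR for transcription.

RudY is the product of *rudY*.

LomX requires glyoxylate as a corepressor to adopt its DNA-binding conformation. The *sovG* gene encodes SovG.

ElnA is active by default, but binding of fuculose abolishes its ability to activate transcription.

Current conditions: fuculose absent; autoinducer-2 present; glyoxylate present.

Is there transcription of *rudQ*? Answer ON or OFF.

Fuculose is absent, so ElnA is active.
Autoinducer-2 is present, so DulR is active.
No repressor is bound and ElnA and DulR are active, so *rudY* is transcribed.
So RudY is produced and active.
Glyoxylate is present, so LomX is active.
With repressor LomX bound, *kosG* is not transcribed.
So KosG is not produced.
With repressor RudY bound, *sovG* is not transcribed.
So SovG is not produced.
Required activator SovG is absent, so *dulN* is not transcribed.
So DulN is not produced.
With no repressor bound, *rudQ* is transcribed.

ON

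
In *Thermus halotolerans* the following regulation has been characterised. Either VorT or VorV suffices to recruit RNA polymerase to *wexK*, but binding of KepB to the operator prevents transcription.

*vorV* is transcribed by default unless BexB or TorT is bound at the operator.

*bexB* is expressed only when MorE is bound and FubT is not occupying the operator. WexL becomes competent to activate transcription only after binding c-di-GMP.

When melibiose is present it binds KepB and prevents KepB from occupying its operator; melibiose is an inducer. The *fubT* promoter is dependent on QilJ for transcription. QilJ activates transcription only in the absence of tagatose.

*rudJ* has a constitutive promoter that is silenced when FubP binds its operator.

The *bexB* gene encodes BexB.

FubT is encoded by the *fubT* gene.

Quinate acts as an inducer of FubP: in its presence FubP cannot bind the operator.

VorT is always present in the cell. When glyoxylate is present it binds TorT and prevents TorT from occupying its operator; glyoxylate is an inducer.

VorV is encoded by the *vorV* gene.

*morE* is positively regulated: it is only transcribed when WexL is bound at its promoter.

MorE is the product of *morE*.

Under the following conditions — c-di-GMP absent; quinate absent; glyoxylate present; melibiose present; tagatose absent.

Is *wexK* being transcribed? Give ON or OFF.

ON

Melibiose is present, so KepB is inactive.
VorT is produced constitutively and is active.
c-di-GMP is absent, so WexL is inactive.
Required activator WexL is absent, so *morE* is not transcribed.
So MorE is not produced.
Tagatose is absent, so QilJ is active.
No repressor is bound and QilJ is active, so *fubT* is transcribed.
So FubT is produced and active.
With repressor FubT bound, *bexB* is not transcribed.
So BexB is not produced.
Glyoxylate is present, so TorT is inactive.
With no repressor bound, *vorV* is transcribed.
So VorV is produced and active.
Activator VorT is present, so *wexK* is transcribed.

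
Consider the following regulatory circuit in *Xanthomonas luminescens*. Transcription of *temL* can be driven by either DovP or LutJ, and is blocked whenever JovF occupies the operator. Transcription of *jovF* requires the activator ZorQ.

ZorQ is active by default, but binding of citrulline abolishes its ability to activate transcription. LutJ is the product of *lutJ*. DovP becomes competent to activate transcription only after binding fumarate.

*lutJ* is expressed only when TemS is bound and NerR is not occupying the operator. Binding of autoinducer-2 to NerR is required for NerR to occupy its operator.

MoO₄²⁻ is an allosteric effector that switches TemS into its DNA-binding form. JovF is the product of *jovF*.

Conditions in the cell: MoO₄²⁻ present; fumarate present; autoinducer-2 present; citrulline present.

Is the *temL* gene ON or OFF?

ON

Fumarate is present, so DovP is active.
Autoinducer-2 is present, so NerR is active.
MoO₄²⁻ is present, so TemS is active.
With repressor NerR bound, *lutJ* is not transcribed.
So LutJ is not produced.
Citrulline is present, so ZorQ is inactive.
Required activator ZorQ is absent, so *jovF* is not transcribed.
So JovF is not produced.
Activator DovP is present, so *temL* is transcribed.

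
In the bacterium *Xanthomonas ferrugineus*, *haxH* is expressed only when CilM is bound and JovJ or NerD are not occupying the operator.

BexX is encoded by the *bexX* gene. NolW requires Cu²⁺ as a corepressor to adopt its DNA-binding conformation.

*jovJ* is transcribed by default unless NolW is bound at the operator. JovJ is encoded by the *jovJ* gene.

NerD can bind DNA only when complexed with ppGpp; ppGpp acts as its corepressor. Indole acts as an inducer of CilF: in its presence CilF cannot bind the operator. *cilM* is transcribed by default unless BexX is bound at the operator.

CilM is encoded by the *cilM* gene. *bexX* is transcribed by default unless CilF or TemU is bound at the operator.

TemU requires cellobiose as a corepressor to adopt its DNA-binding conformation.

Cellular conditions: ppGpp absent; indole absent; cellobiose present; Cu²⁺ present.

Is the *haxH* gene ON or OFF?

Cu²⁺ is present, so NolW is active.
With repressor NolW bound, *jovJ* is not transcribed.
So JovJ is not produced.
Indole is absent, so CilF is active.
Cellobiose is present, so TemU is active.
With repressor CilF bound, *bexX* is not transcribed.
So BexX is not produced.
With no repressor bound, *cilM* is transcribed.
So CilM is produced and active.
ppGpp is absent, so NerD is inactive.
No repressor is bound and CilM is active, so *haxH* is transcribed.

ON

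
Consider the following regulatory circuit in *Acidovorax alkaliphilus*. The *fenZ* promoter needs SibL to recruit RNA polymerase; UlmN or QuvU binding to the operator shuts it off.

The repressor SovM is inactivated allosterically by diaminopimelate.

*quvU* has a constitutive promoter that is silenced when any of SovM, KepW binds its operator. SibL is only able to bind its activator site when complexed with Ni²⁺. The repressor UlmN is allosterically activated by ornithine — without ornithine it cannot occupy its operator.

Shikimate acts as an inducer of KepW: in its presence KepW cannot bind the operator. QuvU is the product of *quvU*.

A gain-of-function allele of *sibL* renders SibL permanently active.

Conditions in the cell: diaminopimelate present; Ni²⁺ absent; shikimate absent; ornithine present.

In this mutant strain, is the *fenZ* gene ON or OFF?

OFF

Ornithine is present, so UlmN is active.
Diaminopimelate is present, so SovM is inactive.
Shikimate is absent, so KepW is active.
With repressor KepW bound, *quvU* is not transcribed.
So QuvU is not produced.
SibL is constitutively active in this strain.
With repressor UlmN bound, *fenZ* is not transcribed.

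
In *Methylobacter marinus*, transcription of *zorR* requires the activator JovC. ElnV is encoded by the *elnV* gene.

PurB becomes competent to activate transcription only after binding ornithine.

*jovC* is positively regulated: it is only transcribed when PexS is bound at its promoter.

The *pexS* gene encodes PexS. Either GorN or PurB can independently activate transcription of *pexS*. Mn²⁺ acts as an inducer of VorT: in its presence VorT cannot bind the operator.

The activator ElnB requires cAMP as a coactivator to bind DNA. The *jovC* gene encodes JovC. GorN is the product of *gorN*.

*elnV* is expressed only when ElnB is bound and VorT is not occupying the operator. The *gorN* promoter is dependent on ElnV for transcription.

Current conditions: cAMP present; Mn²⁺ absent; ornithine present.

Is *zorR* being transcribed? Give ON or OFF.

Mn²⁺ is absent, so VorT is active.
cAMP is present, so ElnB is active.
With repressor VorT bound, *elnV* is not transcribed.
So ElnV is not produced.
Required activator ElnV is absent, so *gorN* is not transcribed.
So GorN is not produced.
Ornithine is present, so PurB is active.
Activator PurB is present, so *pexS* is transcribed.
So PexS is produced and active.
No repressor is bound and PexS is active, so *jovC* is transcribed.
So JovC is produced and active.
No repressor is bound and JovC is active, so *zorR* is transcribed.

ON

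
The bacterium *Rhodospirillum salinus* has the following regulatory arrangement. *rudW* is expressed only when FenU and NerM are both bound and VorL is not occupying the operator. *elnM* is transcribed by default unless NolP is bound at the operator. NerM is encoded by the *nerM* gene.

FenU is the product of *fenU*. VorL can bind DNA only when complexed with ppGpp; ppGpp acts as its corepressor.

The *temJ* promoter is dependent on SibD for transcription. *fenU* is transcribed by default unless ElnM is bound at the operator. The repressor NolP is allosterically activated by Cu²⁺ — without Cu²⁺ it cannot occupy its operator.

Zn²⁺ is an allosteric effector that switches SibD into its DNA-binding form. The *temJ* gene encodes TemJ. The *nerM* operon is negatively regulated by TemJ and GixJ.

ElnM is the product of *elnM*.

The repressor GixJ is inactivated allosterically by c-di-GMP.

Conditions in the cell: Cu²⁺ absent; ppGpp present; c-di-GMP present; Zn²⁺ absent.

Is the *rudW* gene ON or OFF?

OFF

Cu²⁺ is absent, so NolP is inactive.
With no repressor bound, *elnM* is transcribed.
So ElnM is produced and active.
With repressor ElnM bound, *fenU* is not transcribed.
So FenU is not produced.
Zn²⁺ is absent, so SibD is inactive.
Required activator SibD is absent, so *temJ* is not transcribed.
So TemJ is not produced.
c-di-GMP is present, so GixJ is inactive.
With no repressor bound, *nerM* is transcribed.
So NerM is produced and active.
ppGpp is present, so VorL is active.
With repressor VorL bound, *rudW* is not transcribed.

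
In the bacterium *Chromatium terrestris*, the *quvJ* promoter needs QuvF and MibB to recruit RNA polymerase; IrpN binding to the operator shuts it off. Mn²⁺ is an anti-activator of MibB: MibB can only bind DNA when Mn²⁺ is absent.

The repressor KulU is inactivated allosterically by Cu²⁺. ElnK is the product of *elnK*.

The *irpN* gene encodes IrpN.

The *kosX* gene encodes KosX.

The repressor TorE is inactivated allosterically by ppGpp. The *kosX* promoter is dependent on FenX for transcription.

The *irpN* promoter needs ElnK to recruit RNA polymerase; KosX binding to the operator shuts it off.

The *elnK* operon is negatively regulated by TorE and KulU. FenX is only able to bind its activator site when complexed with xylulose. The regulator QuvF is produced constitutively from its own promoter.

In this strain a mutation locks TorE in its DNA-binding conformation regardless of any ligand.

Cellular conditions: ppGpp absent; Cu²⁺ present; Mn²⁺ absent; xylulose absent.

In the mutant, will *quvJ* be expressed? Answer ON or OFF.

ON

QuvF is produced constitutively and is active.
TorE is constitutively active in this strain.
Cu²⁺ is present, so KulU is inactive.
With repressor TorE bound, *elnK* is not transcribed.
So ElnK is not produced.
Xylulose is absent, so FenX is inactive.
Required activator FenX is absent, so *kosX* is not transcribed.
So KosX is not produced.
Required activator ElnK is absent, so *irpN* is not transcribed.
So IrpN is not produced.
Mn²⁺ is absent, so MibB is active.
No repressor is bound and QuvF and MibB are active, so *quvJ* is transcribed.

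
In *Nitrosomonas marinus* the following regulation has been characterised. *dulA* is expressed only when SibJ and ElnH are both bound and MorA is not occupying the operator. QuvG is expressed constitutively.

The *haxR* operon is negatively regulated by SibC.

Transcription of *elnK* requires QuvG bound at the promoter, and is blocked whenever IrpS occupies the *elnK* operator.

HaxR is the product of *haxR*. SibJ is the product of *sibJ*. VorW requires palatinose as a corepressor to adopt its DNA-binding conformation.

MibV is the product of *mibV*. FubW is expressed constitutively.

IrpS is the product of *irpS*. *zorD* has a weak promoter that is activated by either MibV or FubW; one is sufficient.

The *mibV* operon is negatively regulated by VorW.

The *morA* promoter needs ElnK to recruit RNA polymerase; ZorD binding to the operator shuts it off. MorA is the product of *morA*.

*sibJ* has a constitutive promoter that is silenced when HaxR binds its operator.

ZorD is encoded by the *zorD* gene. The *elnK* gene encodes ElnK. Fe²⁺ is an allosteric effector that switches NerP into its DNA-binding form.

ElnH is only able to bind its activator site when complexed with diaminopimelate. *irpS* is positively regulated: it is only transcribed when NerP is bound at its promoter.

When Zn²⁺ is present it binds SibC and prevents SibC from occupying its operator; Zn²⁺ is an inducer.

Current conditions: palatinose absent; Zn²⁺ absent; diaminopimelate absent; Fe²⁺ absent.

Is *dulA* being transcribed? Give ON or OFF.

Palatinose is absent, so VorW is inactive.
With no repressor bound, *mibV* is transcribed.
So MibV is produced and active.
FubW is produced constitutively and is active.
Activator MibV is present, so *zorD* is transcribed.
So ZorD is produced and active.
QuvG is produced constitutively and is active.
Fe²⁺ is absent, so NerP is inactive.
Required activator NerP is absent, so *irpS* is not transcribed.
So IrpS is not produced.
No repressor is bound and QuvG is active, so *elnK* is transcribed.
So ElnK is produced and active.
With repressor ZorD bound, *morA* is not transcribed.
So MorA is not produced.
Zn²⁺ is absent, so SibC is active.
With repressor SibC bound, *haxR* is not transcribed.
So HaxR is not produced.
With no repressor bound, *sibJ* is transcribed.
So SibJ is produced and active.
Diaminopimelate is absent, so ElnH is inactive.
Required activator ElnH is absent, so *dulA* is not transcribed.

OFF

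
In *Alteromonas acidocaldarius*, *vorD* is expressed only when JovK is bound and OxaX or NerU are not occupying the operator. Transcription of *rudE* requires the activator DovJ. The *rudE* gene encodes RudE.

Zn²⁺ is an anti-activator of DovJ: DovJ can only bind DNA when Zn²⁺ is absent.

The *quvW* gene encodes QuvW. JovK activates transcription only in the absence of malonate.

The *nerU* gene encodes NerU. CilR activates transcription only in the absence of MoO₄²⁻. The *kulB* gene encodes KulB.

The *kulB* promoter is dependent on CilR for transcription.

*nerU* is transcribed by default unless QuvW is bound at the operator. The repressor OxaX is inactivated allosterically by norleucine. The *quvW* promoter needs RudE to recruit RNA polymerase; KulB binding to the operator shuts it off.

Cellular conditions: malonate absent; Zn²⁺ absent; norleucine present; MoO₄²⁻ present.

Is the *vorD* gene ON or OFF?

ON

Malonate is absent, so JovK is active.
Norleucine is present, so OxaX is inactive.
Zn²⁺ is absent, so DovJ is active.
No repressor is bound and DovJ is active, so *rudE* is transcribed.
So RudE is produced and active.
MoO₄²⁻ is present, so CilR is inactive.
Required activator CilR is absent, so *kulB* is not transcribed.
So KulB is not produced.
No repressor is bound and RudE is active, so *quvW* is transcribed.
So QuvW is produced and active.
With repressor QuvW bound, *nerU* is not transcribed.
So NerU is not produced.
No repressor is bound and JovK is active, so *vorD* is transcribed.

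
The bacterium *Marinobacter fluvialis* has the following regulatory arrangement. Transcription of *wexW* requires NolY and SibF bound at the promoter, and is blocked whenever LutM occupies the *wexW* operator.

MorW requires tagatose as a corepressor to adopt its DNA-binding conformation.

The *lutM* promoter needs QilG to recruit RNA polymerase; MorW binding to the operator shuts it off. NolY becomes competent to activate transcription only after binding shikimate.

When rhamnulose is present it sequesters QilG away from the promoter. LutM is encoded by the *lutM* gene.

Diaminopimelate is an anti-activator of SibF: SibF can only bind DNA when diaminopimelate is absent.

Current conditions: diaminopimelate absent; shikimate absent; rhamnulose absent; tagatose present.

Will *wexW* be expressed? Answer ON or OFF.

OFF

Shikimate is absent, so NolY is inactive.
Rhamnulose is absent, so QilG is active.
Tagatose is present, so MorW is active.
With repressor MorW bound, *lutM* is not transcribed.
So LutM is not produced.
Diaminopimelate is absent, so SibF is active.
Required activator NolY is absent, so *wexW* is not transcribed.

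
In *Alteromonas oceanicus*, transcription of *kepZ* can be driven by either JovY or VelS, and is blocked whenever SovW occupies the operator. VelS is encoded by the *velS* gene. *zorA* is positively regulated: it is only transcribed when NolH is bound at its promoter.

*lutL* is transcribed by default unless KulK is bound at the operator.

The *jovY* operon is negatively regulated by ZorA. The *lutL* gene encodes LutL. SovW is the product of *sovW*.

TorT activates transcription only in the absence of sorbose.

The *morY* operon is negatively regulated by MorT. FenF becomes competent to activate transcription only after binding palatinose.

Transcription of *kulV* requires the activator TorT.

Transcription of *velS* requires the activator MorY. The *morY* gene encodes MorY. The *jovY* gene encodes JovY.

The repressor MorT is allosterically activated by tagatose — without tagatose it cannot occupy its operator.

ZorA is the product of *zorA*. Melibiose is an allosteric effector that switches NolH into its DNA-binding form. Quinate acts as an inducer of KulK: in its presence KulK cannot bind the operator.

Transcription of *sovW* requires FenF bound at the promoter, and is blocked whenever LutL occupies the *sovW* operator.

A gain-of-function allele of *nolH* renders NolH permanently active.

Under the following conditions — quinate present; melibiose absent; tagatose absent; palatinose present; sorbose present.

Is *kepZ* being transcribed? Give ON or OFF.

ON

Palatinose is present, so FenF is active.
Quinate is present, so KulK is inactive.
With no repressor bound, *lutL* is transcribed.
So LutL is produced and active.
With repressor LutL bound, *sovW* is not transcribed.
So SovW is not produced.
NolH is constitutively active in this strain.
No repressor is bound and NolH is active, so *zorA* is transcribed.
So ZorA is produced and active.
With repressor ZorA bound, *jovY* is not transcribed.
So JovY is not produced.
Tagatose is absent, so MorT is inactive.
With no repressor bound, *morY* is transcribed.
So MorY is produced and active.
No repressor is bound and MorY is active, so *velS* is transcribed.
So VelS is produced and active.
Activator VelS is present, so *kepZ* is transcribed.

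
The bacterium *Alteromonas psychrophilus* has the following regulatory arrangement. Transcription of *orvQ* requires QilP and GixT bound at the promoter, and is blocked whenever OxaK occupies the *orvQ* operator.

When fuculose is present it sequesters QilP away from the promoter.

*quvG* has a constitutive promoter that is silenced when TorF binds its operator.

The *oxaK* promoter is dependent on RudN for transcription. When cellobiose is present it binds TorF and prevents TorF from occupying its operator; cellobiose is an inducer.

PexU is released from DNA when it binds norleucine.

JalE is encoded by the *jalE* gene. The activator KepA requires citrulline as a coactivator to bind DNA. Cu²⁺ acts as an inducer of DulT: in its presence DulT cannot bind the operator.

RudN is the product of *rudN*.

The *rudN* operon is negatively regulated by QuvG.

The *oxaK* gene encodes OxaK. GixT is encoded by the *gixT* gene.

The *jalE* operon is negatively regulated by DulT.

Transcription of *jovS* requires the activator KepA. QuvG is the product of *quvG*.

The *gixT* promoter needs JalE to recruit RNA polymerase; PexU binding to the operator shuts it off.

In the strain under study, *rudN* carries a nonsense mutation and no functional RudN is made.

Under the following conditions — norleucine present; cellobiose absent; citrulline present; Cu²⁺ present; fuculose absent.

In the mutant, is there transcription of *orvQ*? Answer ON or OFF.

ON

Fuculose is absent, so QilP is active.
RudN is non-functional in this strain, so it has no effect.
Required activator RudN is absent, so *oxaK* is not transcribed.
So OxaK is not produced.
Cu²⁺ is present, so DulT is inactive.
With no repressor bound, *jalE* is transcribed.
So JalE is produced and active.
Norleucine is present, so PexU is inactive.
No repressor is bound and JalE is active, so *gixT* is transcribed.
So GixT is produced and active.
No repressor is bound and QilP and GixT are active, so *orvQ* is transcribed.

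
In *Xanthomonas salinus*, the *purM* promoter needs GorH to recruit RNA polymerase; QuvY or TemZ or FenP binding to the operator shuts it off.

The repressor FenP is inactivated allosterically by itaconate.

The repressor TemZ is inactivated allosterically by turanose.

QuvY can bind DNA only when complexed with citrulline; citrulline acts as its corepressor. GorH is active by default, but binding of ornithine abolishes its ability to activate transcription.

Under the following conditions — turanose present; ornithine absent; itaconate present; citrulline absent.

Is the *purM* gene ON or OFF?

Citrulline is absent, so QuvY is inactive.
Turanose is present, so TemZ is inactive.
Ornithine is absent, so GorH is active.
Itaconate is present, so FenP is inactive.
No repressor is bound and GorH is active, so *purM* is transcribed.

ON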